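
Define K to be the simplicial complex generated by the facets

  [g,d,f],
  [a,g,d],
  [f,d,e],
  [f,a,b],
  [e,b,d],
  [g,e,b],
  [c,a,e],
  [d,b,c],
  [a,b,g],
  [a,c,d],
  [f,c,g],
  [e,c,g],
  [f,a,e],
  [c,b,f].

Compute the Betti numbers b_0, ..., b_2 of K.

We work with the vertex ordering a < b < c < d < e < f < g. The simplices of K, each written with vertices in increasing order, are:

  0-simplices (7): a, b, c, d, e, f, g
  1-simplices (21): ab, ac, ad, ae, af, ag, bc, bd, be, bf, bg, cd, ce, cf, cg, de, df, dg, ef, eg, fg
  2-simplices (14): abf, abg, acd, ace, adg, aef, bcd, bcf, bde, beg, ceg, cfg, def, dfg

Hence C_0 ≅ Z^7, C_1 ≅ Z^21, C_2 ≅ Z^14.

∂_1: C_1 → C_0 is given by ∂[p,q] = [q] − [p]. For instance
  ∂ab = b − a.
As a 7×21 matrix over Z this has rank 6, with invariant factors (1,1,1,1,1,1).

The boundary map ∂_2: C_2 → C_1 sends each 2-simplex [p,q,r] to [q,r] − [p,r] + [p,q]. For instance
  ∂beg = eg − bg + be,
  ∂dfg = fg − dg + df.
The 21×14 boundary matrix has rank 13 and Smith normal form diag(1,1,1,1,1,1,1,1,1,1,1,1,1).

Now H_k = ker ∂_k / im ∂_{k+1}, so:

  H_0: rank C_0 − rank ∂_1 = 7 − 6 = 1, and the invariant factors of ∂_1 are all 1, so H_0 = Z.
  H_1: rank ker ∂_1 − rank ∂_2 = (21 − 6) − 13 = 2, and the invariant factors of ∂_2 are all 1, so H_1 = Z^2.
  H_2: rank ker ∂_2 − rank ∂_3 = (14 − 13) − 0 = 1, and there is no ∂_3, so H_2 = Z.

As a check, the Euler characteristic is 7 − 21 + 14 = 0, which agrees with 1 − 2 + 1 = 0.

Hence the Betti numbers are b_0 = 1, b_1 = 2, b_2 = 1.

b_0 = 1, b_1 = 2, b_2 = 1.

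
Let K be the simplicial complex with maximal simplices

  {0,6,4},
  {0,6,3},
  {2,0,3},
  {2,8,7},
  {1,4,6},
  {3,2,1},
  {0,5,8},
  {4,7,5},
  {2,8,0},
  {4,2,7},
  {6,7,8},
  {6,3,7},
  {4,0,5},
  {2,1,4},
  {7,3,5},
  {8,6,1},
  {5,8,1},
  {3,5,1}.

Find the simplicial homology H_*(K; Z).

Take the total order 0 < 1 < 2 < 3 < 4 < 5 < 6 < 7 < 8 on the vertex set. Then K (dimension 2) consists of the simplices:

  0-simplices (9): [0], [1], [2], [3], [4], [5], [6], [7], [8]
  1-simplices (27): (27 of them)
  2-simplices (18): [0,2,3], [0,2,8], [0,3,6], [0,4,5], [0,4,6], [0,5,8], [1,2,3], [1,2,4], [1,3,5], [1,4,6], [1,5,8], [1,6,8], [2,4,7], [2,7,8], [3,5,7], [3,6,7], [4,5,7], [6,7,8]

so the chain groups are C_0 ≅ Z^9, C_1 ≅ Z^27, C_2 ≅ Z^18.

The boundary map ∂_1: C_1 → C_0 is given by ∂[p,q] = [q] − [p].
As a 9×27 matrix over Z this has rank 8, with invariant factors (1,1,1,1,1,1,1,1).

∂_2: C_2 → C_1 maps a triangle to the signed sum of its edges. For instance
  ∂[6,7,8] = [7,8] − [6,8] + [6,7],
  ∂[1,4,6] = [4,6] − [1,6] + [1,4].
The 27×18 boundary matrix has rank 17 and Smith normal form diag(1,1,1,1,1,1,1,1,1,1,1,1,1,1,1,1,1).

From H_k ≅ ker(∂_k) / im(∂_{k+1}) we obtain:

  H_0: rank C_0 − rank ∂_1 = 9 − 8 = 1, and the invariant factors of ∂_1 are all 1, so H_0 ≅ Z.
  H_1: rank ker ∂_1 − rank ∂_2 = (27 − 8) − 17 = 2, and the invariant factors of ∂_2 are all 1, so H_1 ≅ Z^2.
  H_2: rank ker ∂_2 − rank ∂_3 = (18 − 17) − 0 = 1, and there is no ∂_3, so H_2 ≅ Z.

H_0 = Z,  H_1 = Z^2,  H_2 = Z.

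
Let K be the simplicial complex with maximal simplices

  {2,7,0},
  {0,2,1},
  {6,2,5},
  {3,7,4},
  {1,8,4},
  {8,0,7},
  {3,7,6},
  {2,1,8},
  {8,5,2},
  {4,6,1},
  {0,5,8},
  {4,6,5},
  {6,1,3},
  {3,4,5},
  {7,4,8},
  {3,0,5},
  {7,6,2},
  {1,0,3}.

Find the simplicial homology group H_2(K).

H_2 = 0.

We work with the vertex ordering 0 < 1 < 2 < 3 < 4 < 5 < 6 < 7 < 8. The simplices of K, each written with vertices in increasing order, are:

  0-simplices (9): [0], [1], [2], [3], [4], [5], [6], [7], [8]
  1-simplices (27): (27 of them)
  2-simplices (18): [0,1,2], [0,1,3], [0,2,7], [0,3,5], [0,5,8], [0,7,8], [1,2,8], [1,3,6], [1,4,6], [1,4,8], [2,5,6], [2,5,8], [2,6,7], [3,4,5], [3,4,7], [3,6,7], [4,5,6], [4,7,8]

so the chain groups are C_0 ≅ Z^9, C_1 ≅ Z^27, C_2 ≅ Z^18.

∂_1: C_1 → C_0 is given by ∂[p,q] = [q] − [p]. For instance
  ∂[5,8] = [8] − [5].
This gives a 9×27 integer matrix of rank 8; reducing to Smith normal form yields diagonal entries (1,1,1,1,1,1,1,1).

∂_2: C_2 → C_1 maps a triangle to the signed sum of its edges. For instance
  ∂[2,5,8] = [5,8] − [2,8] + [2,5],
  ∂[2,5,6] = [5,6] − [2,6] + [2,5].
The resulting 27×18 matrix has rank 18, and its Smith normal form has invariant factors (1,1,1,1,1,1,1,1,1,1,1,1,1,1,1,1,1,2).

Computing H_k = (kernel of ∂_k) / (image of ∂_{k+1}):

  H_2: rank ker ∂_2 − rank ∂_3 = (18 − 18) − 0 = 0, and there is no ∂_3, so H_2 ≅ 0.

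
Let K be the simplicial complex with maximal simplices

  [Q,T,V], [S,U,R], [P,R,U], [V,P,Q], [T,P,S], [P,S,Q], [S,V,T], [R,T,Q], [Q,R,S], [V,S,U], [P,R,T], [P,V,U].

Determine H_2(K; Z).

H_2 = 0.

Order the vertices as P < Q < R < S < T < U < V. Listing each simplex with vertices in this order, K has dimension 2 with simplices:

  0-simplices (7): P, Q, R, S, T, U, V
  1-simplices (18): PQ, PR, PS, PT, PU, PV, QR, QS, QT, QV, RS, RT, RU, ST, SU, SV, TV, UV
  2-simplices (12): PQS, PQV, PRT, PRU, PST, PUV, QRS, QRT, QTV, RSU, STV, SUV

Hence C_0 ≅ Z^7, C_1 ≅ Z^18, C_2 ≅ Z^12.

Boundary ∂_1: C_1 → C_0 is given by ∂[p,q] = [q] − [p].
The 7×18 boundary matrix has rank 6 and Smith normal form diag(1,1,1,1,1,1).

Boundary ∂_2: C_2 → C_1 sends each 2-simplex [p,q,r] to [q,r] − [p,r] + [p,q]. For instance
  ∂SUV = UV − SV + SU,
  ∂STV = TV − SV + ST.
As a 18×12 matrix over Z this has rank 12, with invariant factors (1,1,1,1,1,1,1,1,1,1,1,2).

From H_k ≅ ker(∂_k) / im(∂_{k+1}) we obtain:

  H_2: rank ker ∂_2 − rank ∂_3 = (12 − 12) − 0 = 0, and there is no ∂_3, so H_2 = 0.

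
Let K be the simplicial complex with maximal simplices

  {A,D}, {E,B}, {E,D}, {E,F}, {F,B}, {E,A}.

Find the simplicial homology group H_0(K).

H_0 = Z.

Order the vertices as A < B < D < E < F. Listing each simplex with vertices in this order, K has dimension 1 with simplices:

  0-simplices (5): A, B, D, E, F
  1-simplices (6): AD, AE, BE, BF, DE, EF

so the chain groups are C_0 ≅ Z^5, C_1 ≅ Z^6.

The boundary map ∂_1: C_1 → C_0 is given by ∂[p,q] = [q] − [p]. For instance
  ∂DE = E − D.
As a 5×6 matrix over Z this has rank 4, with invariant factors (1,1,1,1).

Computing H_k = (kernel of ∂_k) / (image of ∂_{k+1}):

  H_0: rank C_0 − rank ∂_1 = 5 − 4 = 1, and the invariant factors of ∂_1 are all 1, so H_0 = Z.

(K is a triangulation of a wedge of 2 circles.)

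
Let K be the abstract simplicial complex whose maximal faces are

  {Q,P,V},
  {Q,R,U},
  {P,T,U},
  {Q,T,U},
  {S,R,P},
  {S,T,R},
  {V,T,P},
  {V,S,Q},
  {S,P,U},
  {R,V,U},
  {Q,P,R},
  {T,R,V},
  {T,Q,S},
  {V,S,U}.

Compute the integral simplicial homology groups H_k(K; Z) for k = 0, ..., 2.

H_0 = Z,  H_1 = Z^2,  H_2 = Z.

Order the vertices as P < Q < R < S < T < U < V. Listing each simplex with vertices in this order, K has dimension 2 with simplices:

  0-simplices (7): P, Q, R, S, T, U, V
  1-simplices (21): PQ, PR, PS, PT, PU, PV, QR, QS, QT, QU, QV, RS, RT, RU, RV, ST, SU, SV, TU, TV, UV
  2-simplices (14): PQR, PQV, PRS, PSU, PTU, PTV, QRU, QST, QSV, QTU, RST, RTV, RUV, SUV

Hence C_0 ≅ Z^7, C_1 ≅ Z^21, C_2 ≅ Z^14.

The boundary map ∂_1: C_1 → C_0 maps an edge to its endpoints' difference, ∂[p,q] = q − p.
As a 7×21 matrix over Z this has rank 6, with invariant factors (1,1,1,1,1,1).

Boundary ∂_2: C_2 → C_1 acts by ∂[p,q,r] = [q,r] − [p,r] + [p,q]. For instance
  ∂QSV = SV − QV + QS,
  ∂PRS = RS − PS + PR.
The 21×14 boundary matrix has rank 13 and Smith normal form diag(1,1,1,1,1,1,1,1,1,1,1,1,1).

Computing H_k = (kernel of ∂_k) / (image of ∂_{k+1}):

  H_0: rank C_0 − rank ∂_1 = 7 − 6 = 1, and the invariant factors of ∂_1 are all 1, so H_0 = Z.
  H_1: rank ker ∂_1 − rank ∂_2 = (21 − 6) − 13 = 2, and the invariant factors of ∂_2 are all 1, so H_1 = Z^2.
  H_2: rank ker ∂_2 − rank ∂_3 = (14 − 13) − 0 = 1, and there is no ∂_3, so H_2 = Z.

As a check, the Euler characteristic is 7 − 21 + 14 = 0, which agrees with 1 − 2 + 1 = 0.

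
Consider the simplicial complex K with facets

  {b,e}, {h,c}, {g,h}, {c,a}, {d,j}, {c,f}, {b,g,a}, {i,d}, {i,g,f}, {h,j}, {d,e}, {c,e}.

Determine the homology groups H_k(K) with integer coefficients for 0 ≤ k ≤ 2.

K has 10 vertices, 16 edges, 2 triangles.
rank ∂_0 = 0, rank ∂_1 = 9 ⇒ b_0 = 10 − 0 − 9 = 1; all invariant factors of ∂_1 are 1 so no torsion. So H_0 ≅ Z.
rank ∂_1 = 9, rank ∂_2 = 2 ⇒ b_1 = 16 − 9 − 2 = 5; all invariant factors of ∂_2 are 1 so no torsion. So H_1 ≅ Z^5.
rank ∂_2 = 2, rank ∂_3 = 0 ⇒ b_2 = 2 − 2 − 0 = 0. So H_2 ≅ 0.

H_0 = Z,  H_1 = Z^5,  H_2 = 0.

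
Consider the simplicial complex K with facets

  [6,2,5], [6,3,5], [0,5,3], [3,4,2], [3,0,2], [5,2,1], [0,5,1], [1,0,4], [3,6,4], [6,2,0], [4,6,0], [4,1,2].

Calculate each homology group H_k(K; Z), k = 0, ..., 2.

Order the vertices as 0 < 1 < 2 < 3 < 4 < 5 < 6. Listing each simplex with vertices in this order, K has dimension 2 with simplices:

  0-simplices (7): [0], [1], [2], [3], [4], [5], [6]
  1-simplices (18): [0,1], [0,2], [0,3], [0,4], [0,5], [0,6], [1,2], [1,4], [1,5], [2,3], [2,4], [2,5], [2,6], [3,4], [3,5], [3,6], [4,6], [5,6]
  2-simplices (12): [0,1,4], [0,1,5], [0,2,3], [0,2,6], [0,3,5], [0,4,6], [1,2,4], [1,2,5], [2,3,4], [2,5,6], [3,4,6], [3,5,6]

so the chain groups are C_0 ≅ Z^7, C_1 ≅ Z^18, C_2 ≅ Z^12.

The boundary map ∂_1: C_1 → C_0 sends each edge [p,q] (with p < q) to q − p.
The resulting 7×18 matrix has rank 6, and its Smith normal form has invariant factors (1,1,1,1,1,1).

The boundary map ∂_2: C_2 → C_1 maps a triangle to the signed sum of its edges. For instance
  ∂[0,4,6] = [4,6] − [0,6] + [0,4],
  ∂[0,2,3] = [2,3] − [0,3] + [0,2].
This gives a 18×12 integer matrix of rank 12; reducing to Smith normal form yields diagonal entries (1,1,1,1,1,1,1,1,1,1,1,2).

Now H_k = ker ∂_k / im ∂_{k+1}, so:

  H_0: rank C_0 − rank ∂_1 = 7 − 6 = 1, and the invariant factors of ∂_1 are all 1, so H_0 ≅ Z.
  H_1: rank ker ∂_1 − rank ∂_2 = (18 − 6) − 12 = 0, and ∂_2 has invariant factor 2 > 1, so H_1 ≅ Z/2Z.
  H_2: rank ker ∂_2 − rank ∂_3 = (12 − 12) − 0 = 0, and there is no ∂_3, so H_2 ≅ 0.

As a check, the Euler characteristic is 7 − 18 + 12 = 1, which agrees with 1 − 0 + 0 = 1.
(K is a triangulation of the real projective plane RP^2.)

H_0 = Z,  H_1 = Z/2Z,  H_2 = 0.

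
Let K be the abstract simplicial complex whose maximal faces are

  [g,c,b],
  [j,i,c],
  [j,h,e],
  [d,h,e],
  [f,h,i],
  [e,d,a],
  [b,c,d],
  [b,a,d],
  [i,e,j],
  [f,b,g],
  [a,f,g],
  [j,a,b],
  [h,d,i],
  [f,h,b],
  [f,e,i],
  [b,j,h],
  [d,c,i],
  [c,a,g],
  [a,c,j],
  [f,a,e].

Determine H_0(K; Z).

H_0 = Z.

Fix the vertex order a < b < c < d < e < f < g < h < i < j and write every simplex with vertices in increasing order. Then dim K = 2 and the simplices of K are:

  0-simplices (10): a, b, c, d, e, f, g, h, i, j
  1-simplices (30): ab, ac, ad, ae, af, ag, aj, bc, bd, bf, bg, bh, bj, cd, cg, ci, cj, de, dh, di, ef, eh, ei, ej, fg, fh, fi, hi, hj, ij
  2-simplices (20): abd, abj, acg, acj, ade, aef, afg, bcd, bcg, bfg, bfh, bhj, cdi, cij, deh, dhi, efi, ehj, eij, fhi

Hence C_0 ≅ Z^10, C_1 ≅ Z^30, C_2 ≅ Z^20.

Boundary ∂_1: C_1 → C_0 is given by ∂[p,q] = [q] − [p].
This gives a 10×30 integer matrix of rank 9; reducing to Smith normal form yields diagonal entries (1,1,1,1,1,1,1,1,1).

∂_2: C_2 → C_1 sends each 2-simplex [p,q,r] to [q,r] − [p,r] + [p,q]. For instance
  ∂bfg = fg − bg + bf,
  ∂ade = de − ae + ad.
The resulting 30×20 matrix has rank 20, and its Smith normal form has invariant factors (1,1,1,1,1,1,1,1,1,1,1,1,1,1,1,1,1,1,1,2).

From H_k ≅ ker(∂_k) / im(∂_{k+1}) we obtain:

  H_0: rank C_0 − rank ∂_1 = 10 − 9 = 1, and the invariant factors of ∂_1 are all 1, so H_0 = Z.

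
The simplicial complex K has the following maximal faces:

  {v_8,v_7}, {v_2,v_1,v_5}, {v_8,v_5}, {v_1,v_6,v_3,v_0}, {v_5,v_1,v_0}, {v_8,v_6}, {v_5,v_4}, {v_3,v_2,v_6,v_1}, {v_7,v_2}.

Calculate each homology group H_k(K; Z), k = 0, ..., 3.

H_0 = Z,  H_1 = Z^2,  H_2 = 0,  H_3 = 0.

We work with the vertex ordering v_0 < v_1 < v_2 < v_3 < v_4 < v_5 < v_6 < v_7 < v_8. The simplices of K, each written with vertices in increasing order, are:

  0-simplices (9): [v_0], [v_1], [v_2], [v_3], [v_4], [v_5], [v_6], [v_7], [v_8]
  1-simplices (17): (17 of them)
  2-simplices (9): [v_0,v_1,v_3], [v_0,v_1,v_5], [v_0,v_1,v_6], [v_0,v_3,v_6], [v_1,v_2,v_3], [v_1,v_2,v_5], [v_1,v_2,v_6], [v_1,v_3,v_6], [v_2,v_3,v_6]
  3-simplices (2): [v_0,v_1,v_3,v_6], [v_1,v_2,v_3,v_6]

giving chain groups C_0 ≅ Z^9, C_1 ≅ Z^17, C_2 ≅ Z^9, C_3 ≅ Z^2.

∂_1: C_1 → C_0 sends each edge [p,q] (with p < q) to q − p. For instance
  ∂[v_4,v_5] = [v_5] − [v_4].
As a 9×17 matrix over Z this has rank 8, with invariant factors (1,1,1,1,1,1,1,1).

Boundary ∂_2: C_2 → C_1 sends each 2-simplex [p,q,r] to [q,r] − [p,r] + [p,q]. For instance
  ∂[v_1,v_3,v_6] = [v_3,v_6] − [v_1,v_6] + [v_1,v_3],
  ∂[v_1,v_2,v_6] = [v_2,v_6] − [v_1,v_6] + [v_1,v_2].
The resulting 17×9 matrix has rank 7, and its Smith normal form has invariant factors (1,1,1,1,1,1,1).

The boundary map ∂_3: C_3 → C_2 sends each 3-simplex σ to the alternating sum Σ_i (−1)^i (σ with its i-th vertex removed). For instance
  ∂[v_0,v_1,v_3,v_6] = [v_1,v_3,v_6] − [v_0,v_3,v_6] + [v_0,v_1,v_6] − [v_0,v_1,v_3],
  ∂[v_1,v_2,v_3,v_6] = [v_2,v_3,v_6] − [v_1,v_3,v_6] + [v_1,v_2,v_6] − [v_1,v_2,v_3].
The resulting 9×2 matrix has rank 2, and its Smith normal form has invariant factors (1,1).

Now H_k = ker ∂_k / im ∂_{k+1}, so:

  H_0: rank C_0 − rank ∂_1 = 9 − 8 = 1, and the invariant factors of ∂_1 are all 1, so H_0 ≅ Z.
  H_1: rank ker ∂_1 − rank ∂_2 = (17 − 8) − 7 = 2, and the invariant factors of ∂_2 are all 1, so H_1 ≅ Z^2.
  H_2: rank ker ∂_2 − rank ∂_3 = (9 − 7) − 2 = 0, and the invariant factors of ∂_3 are all 1, so H_2 ≅ 0.
  H_3: rank ker ∂_3 − rank ∂_4 = (2 − 2) − 0 = 0, and there is no ∂_4, so H_3 ≅ 0.

As a check, the Euler characteristic is 9 − 17 + 9 − 2 = -1, which agrees with 1 − 2 + 0 − 0 = -1.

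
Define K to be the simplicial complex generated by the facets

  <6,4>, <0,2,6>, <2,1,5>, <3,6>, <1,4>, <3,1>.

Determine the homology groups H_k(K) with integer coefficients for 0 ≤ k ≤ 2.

We work with the vertex ordering 0 < 1 < 2 < 3 < 4 < 5 < 6. The simplices of K, each written with vertices in increasing order, are:

  0-simplices (7): [0], [1], [2], [3], [4], [5], [6]
  1-simplices (10): [0,2], [0,6], [1,2], [1,3], [1,4], [1,5], [2,5], [2,6], [3,6], [4,6]
  2-simplices (2): [0,2,6], [1,2,5]

so the chain groups are C_0 ≅ Z^7, C_1 ≅ Z^10, C_2 ≅ Z^2.

∂_1: C_1 → C_0 maps an edge to its endpoints' difference, ∂[p,q] = q − p. For instance
  ∂[4,6] = [6] − [4].
As a 7×10 matrix over Z this has rank 6, with invariant factors (1,1,1,1,1,1).

∂_2: C_2 → C_1 sends each 2-simplex [p,q,r] to [q,r] − [p,r] + [p,q]. For instance
  ∂[1,2,5] = [2,5] − [1,5] + [1,2],
  ∂[0,2,6] = [2,6] − [0,6] + [0,2].
The resulting 10×2 matrix has rank 2, and its Smith normal form has invariant factors (1,1).

From H_k ≅ ker(∂_k) / im(∂_{k+1}) we obtain:

  H_0: rank C_0 − rank ∂_1 = 7 − 6 = 1, and the invariant factors of ∂_1 are all 1, so H_0 = Z.
  H_1: rank ker ∂_1 − rank ∂_2 = (10 − 6) − 2 = 2, and the invariant factors of ∂_2 are all 1, so H_1 = Z^2.
  H_2: rank ker ∂_2 − rank ∂_3 = (2 − 2) − 0 = 0, and there is no ∂_3, so H_2 = 0.

As a check, the Euler characteristic is 7 − 10 + 2 = -1, which agrees with 1 − 2 + 0 = -1.

H_0 ≅ Z,  H_1 ≅ Z^2,  H_2 = 0.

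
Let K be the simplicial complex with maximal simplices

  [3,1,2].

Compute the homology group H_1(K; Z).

H_1 ≅ 0.

We work with the vertex ordering 1 < 2 < 3. The simplices of K, each written with vertices in increasing order, are:

  0-simplices (3): [1], [2], [3]
  1-simplices (3): [1,2], [1,3], [2,3]
  2-simplices (1): [1,2,3]

giving chain groups C_0 ≅ Z^3, C_1 ≅ Z^3, C_2 ≅ Z^1.

The boundary map ∂_1: C_1 → C_0 is given by ∂[p,q] = [q] − [p]. For instance
  ∂[1,3] = [3] − [1].
This gives a 3×3 integer matrix of rank 2; reducing to Smith normal form yields diagonal entries (1,1).

∂_2: C_2 → C_1 sends each 2-simplex [p,q,r] to [q,r] − [p,r] + [p,q]. For instance
  ∂[1,2,3] = [2,3] − [1,3] + [1,2].
This gives a 3×1 integer matrix of rank 1; reducing to Smith normal form yields diagonal entries (1).

Now H_k = ker ∂_k / im ∂_{k+1}, so:

  H_1: rank ker ∂_1 − rank ∂_2 = (3 − 2) − 1 = 0, and the invariant factors of ∂_2 are all 1, so H_1 ≅ 0.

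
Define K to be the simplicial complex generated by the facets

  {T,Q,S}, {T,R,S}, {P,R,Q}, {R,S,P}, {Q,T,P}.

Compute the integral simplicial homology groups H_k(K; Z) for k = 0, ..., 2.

Take the total order P < Q < R < S < T on the vertex set. Then K (dimension 2) consists of the simplices:

  0-simplices (5): P, Q, R, S, T
  1-simplices (10): PQ, PR, PS, PT, QR, QS, QT, RS, RT, ST
  2-simplices (5): PQR, PQT, PRS, QST, RST

Hence C_0 ≅ Z^5, C_1 ≅ Z^10, C_2 ≅ Z^5.

∂_1: C_1 → C_0 sends each edge [p,q] (with p < q) to q − p. For instance
  ∂RT = T − R.
As a 5×10 matrix over Z this has rank 4, with invariant factors (1,1,1,1).

Boundary ∂_2: C_2 → C_1 maps a triangle to the signed sum of its edges. For instance
  ∂PRS = RS − PS + PR,
  ∂PQR = QR − PR + PQ.
This gives a 10×5 integer matrix of rank 5; reducing to Smith normal form yields diagonal entries (1,1,1,1,1).

From H_k ≅ ker(∂_k) / im(∂_{k+1}) we obtain:

  H_0: rank C_0 − rank ∂_1 = 5 − 4 = 1, and the invariant factors of ∂_1 are all 1, so H_0 = Z.
  H_1: rank ker ∂_1 − rank ∂_2 = (10 − 4) − 5 = 1, and the invariant factors of ∂_2 are all 1, so H_1 = Z.
  H_2: rank ker ∂_2 − rank ∂_3 = (5 − 5) − 0 = 0, and there is no ∂_3, so H_2 = 0.

(K is a triangulation of the Möbius band.)

H_0 ≅ Z,  H_1 ≅ Z,  H_2 = 0.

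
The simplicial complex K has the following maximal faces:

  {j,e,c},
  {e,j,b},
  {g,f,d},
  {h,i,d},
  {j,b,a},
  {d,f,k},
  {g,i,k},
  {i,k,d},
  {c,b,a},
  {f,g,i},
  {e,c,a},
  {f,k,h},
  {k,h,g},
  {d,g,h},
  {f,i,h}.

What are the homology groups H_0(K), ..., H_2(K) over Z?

H_0 = Z^2,  H_1 = Z ⊕ Z/2,  H_2 = 0.

K has 11 vertices, 25 edges, 15 triangles.
rank ∂_0 = 0, rank ∂_1 = 9 ⇒ b_0 = 11 − 0 − 9 = 2; all invariant factors of ∂_1 are 1 so no torsion. So H_0 ≅ Z^2.
rank ∂_1 = 9, rank ∂_2 = 15 ⇒ b_1 = 25 − 9 − 15 = 1; ∂_2 has invariant factor(s) [2] giving torsion. So H_1 ≅ Z ⊕ Z/2.
rank ∂_2 = 15, rank ∂_3 = 0 ⇒ b_2 = 15 − 15 − 0 = 0. So H_2 ≅ 0.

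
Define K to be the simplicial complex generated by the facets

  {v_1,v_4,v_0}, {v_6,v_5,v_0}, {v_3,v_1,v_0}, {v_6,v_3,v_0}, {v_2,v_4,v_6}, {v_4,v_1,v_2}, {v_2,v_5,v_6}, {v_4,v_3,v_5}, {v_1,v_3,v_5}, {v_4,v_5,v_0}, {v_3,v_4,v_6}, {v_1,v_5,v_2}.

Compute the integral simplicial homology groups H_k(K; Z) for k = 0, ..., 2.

We work with the vertex ordering v_0 < v_1 < v_2 < v_3 < v_4 < v_5 < v_6. The simplices of K, each written with vertices in increasing order, are:

  0-simplices (7): [v_0], [v_1], [v_2], [v_3], [v_4], [v_5], [v_6]
  1-simplices (18): (18 of them)
  2-simplices (12): (12 of them)

giving chain groups C_0 ≅ Z^7, C_1 ≅ Z^18, C_2 ≅ Z^12.

Boundary ∂_1: C_1 → C_0 sends each edge [p,q] (with p < q) to q − p.
This gives a 7×18 integer matrix of rank 6; reducing to Smith normal form yields diagonal entries (1,1,1,1,1,1).

The boundary map ∂_2: C_2 → C_1 maps a triangle to the signed sum of its edges. For instance
  ∂[v_0,v_1,v_4] = [v_1,v_4] − [v_0,v_4] + [v_0,v_1],
  ∂[v_0,v_1,v_3] = [v_1,v_3] − [v_0,v_3] + [v_0,v_1].
As a 18×12 matrix over Z this has rank 12, with invariant factors (1,1,1,1,1,1,1,1,1,1,1,2).

Reading off H_k = ker ∂_k / im ∂_{k+1}:

  H_0: rank C_0 − rank ∂_1 = 7 − 6 = 1, and the invariant factors of ∂_1 are all 1, so H_0 = Z.
  H_1: rank ker ∂_1 − rank ∂_2 = (18 − 6) − 12 = 0, and ∂_2 has invariant factor 2 > 1, so H_1 = Z/2Z.
  H_2: rank ker ∂_2 − rank ∂_3 = (12 − 12) − 0 = 0, and there is no ∂_3, so H_2 = 0.

H_0 ≅ Z,  H_1 ≅ Z/2Z,  H_2 = 0.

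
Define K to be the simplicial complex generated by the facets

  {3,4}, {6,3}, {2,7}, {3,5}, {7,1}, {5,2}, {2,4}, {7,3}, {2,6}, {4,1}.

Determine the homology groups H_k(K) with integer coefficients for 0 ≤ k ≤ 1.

Fix the vertex order 1 < 2 < 3 < 4 < 5 < 6 < 7 and write every simplex with vertices in increasing order. Then dim K = 1 and the simplices of K are:

  0-simplices (7): [1], [2], [3], [4], [5], [6], [7]
  1-simplices (10): [1,4], [1,7], [2,4], [2,5], [2,6], [2,7], [3,4], [3,5], [3,6], [3,7]

giving chain groups C_0 ≅ Z^7, C_1 ≅ Z^10.

The boundary map ∂_1: C_1 → C_0 maps an edge to its endpoints' difference, ∂[p,q] = q − p.
As a 7×10 matrix over Z this has rank 6, with invariant factors (1,1,1,1,1,1).

Computing H_k = (kernel of ∂_k) / (image of ∂_{k+1}):

  H_0: rank C_0 − rank ∂_1 = 7 − 6 = 1, and the invariant factors of ∂_1 are all 1, so H_0 ≅ Z.
  H_1: rank ker ∂_1 − rank ∂_2 = (10 − 6) − 0 = 4, and there is no ∂_2, so H_1 ≅ Z^4.

H_0 = Z,  H_1 = Z^4.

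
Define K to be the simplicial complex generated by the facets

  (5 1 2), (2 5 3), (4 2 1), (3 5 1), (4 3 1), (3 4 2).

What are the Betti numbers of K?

Fix the vertex order 1 < 2 < 3 < 4 < 5 and write every simplex with vertices in increasing order. Then dim K = 2 and the simplices of K are:

  0-simplices (5): [1], [2], [3], [4], [5]
  1-simplices (9): [1,2], [1,3], [1,4], [1,5], [2,3], [2,4], [2,5], [3,4], [3,5]
  2-simplices (6): [1,2,4], [1,2,5], [1,3,4], [1,3,5], [2,3,4], [2,3,5]

so the chain groups are C_0 ≅ Z^5, C_1 ≅ Z^9, C_2 ≅ Z^6.

∂_1: C_1 → C_0 sends each edge [p,q] (with p < q) to q − p. For instance
  ∂[3,4] = [4] − [3].
This gives a 5×9 integer matrix of rank 4; reducing to Smith normal form yields diagonal entries (1,1,1,1).

Boundary ∂_2: C_2 → C_1 maps a triangle to the signed sum of its edges. For instance
  ∂[2,3,5] = [3,5] − [2,5] + [2,3],
  ∂[1,3,4] = [3,4] − [1,4] + [1,3].
The resulting 9×6 matrix has rank 5, and its Smith normal form has invariant factors (1,1,1,1,1).

Now H_k = ker ∂_k / im ∂_{k+1}, so:

  H_0: rank C_0 − rank ∂_1 = 5 − 4 = 1, and the invariant factors of ∂_1 are all 1, so H_0 ≅ Z.
  H_1: rank ker ∂_1 − rank ∂_2 = (9 − 4) − 5 = 0, and the invariant factors of ∂_2 are all 1, so H_1 ≅ 0.
  H_2: rank ker ∂_2 − rank ∂_3 = (6 − 5) − 0 = 1, and there is no ∂_3, so H_2 ≅ Z.

(K is a triangulation of the 2-sphere S^2.)

Hence the Betti numbers are b_0 = 1, b_1 = 0, b_2 = 1.

b_0 = 1, b_1 = 0, b_2 = 1.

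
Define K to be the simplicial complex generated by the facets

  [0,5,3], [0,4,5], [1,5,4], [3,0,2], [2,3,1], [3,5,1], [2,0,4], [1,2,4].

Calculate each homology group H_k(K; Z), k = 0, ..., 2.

Order the vertices as 0 < 1 < 2 < 3 < 4 < 5. Listing each simplex with vertices in this order, K has dimension 2 with simplices:

  0-simplices (6): [0], [1], [2], [3], [4], [5]
  1-simplices (12): [0,2], [0,3], [0,4], [0,5], [1,2], [1,3], [1,4], [1,5], [2,3], [2,4], [3,5], [4,5]
  2-simplices (8): [0,2,3], [0,2,4], [0,3,5], [0,4,5], [1,2,3], [1,2,4], [1,3,5], [1,4,5]

Hence C_0 ≅ Z^6, C_1 ≅ Z^12, C_2 ≅ Z^8.

The boundary map ∂_1: C_1 → C_0 is given by ∂[p,q] = [q] − [p].
The 6×12 boundary matrix has rank 5 and Smith normal form diag(1,1,1,1,1).

∂_2: C_2 → C_1 sends each 2-simplex [p,q,r] to [q,r] − [p,r] + [p,q]. For instance
  ∂[0,2,3] = [2,3] − [0,3] + [0,2],
  ∂[1,2,4] = [2,4] − [1,4] + [1,2].
The 12×8 boundary matrix has rank 7 and Smith normal form diag(1,1,1,1,1,1,1).

From H_k ≅ ker(∂_k) / im(∂_{k+1}) we obtain:

  H_0: rank C_0 − rank ∂_1 = 6 − 5 = 1, and the invariant factors of ∂_1 are all 1, so H_0 = Z.
  H_1: rank ker ∂_1 − rank ∂_2 = (12 − 5) − 7 = 0, and the invariant factors of ∂_2 are all 1, so H_1 = 0.
  H_2: rank ker ∂_2 − rank ∂_3 = (8 − 7) − 0 = 1, and there is no ∂_3, so H_2 = Z.

H_0 = Z,  H_1 = 0,  H_2 = Z.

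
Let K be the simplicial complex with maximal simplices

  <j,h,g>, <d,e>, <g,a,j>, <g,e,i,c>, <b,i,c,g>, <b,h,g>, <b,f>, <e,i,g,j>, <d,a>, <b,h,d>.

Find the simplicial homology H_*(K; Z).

K has 10 vertices, 22 edges, 14 triangles, 3 3-simplices.
rank ∂_0 = 0, rank ∂_1 = 9 ⇒ b_0 = 10 − 0 − 9 = 1; all invariant factors of ∂_1 are 1 so no torsion. So H_0 ≅ Z.
rank ∂_1 = 9, rank ∂_2 = 11 ⇒ b_1 = 22 − 9 − 11 = 2; all invariant factors of ∂_2 are 1 so no torsion. So H_1 ≅ Z^2.
rank ∂_2 = 11, rank ∂_3 = 3 ⇒ b_2 = 14 − 11 − 3 = 0; all invariant factors of ∂_3 are 1 so no torsion. So H_2 ≅ 0.
rank ∂_3 = 3, rank ∂_4 = 0 ⇒ b_3 = 3 − 3 − 0 = 0. So H_3 ≅ 0.

H_0 ≅ Z,  H_1 ≅ Z^2,  H_2 = 0,  H_3 = 0.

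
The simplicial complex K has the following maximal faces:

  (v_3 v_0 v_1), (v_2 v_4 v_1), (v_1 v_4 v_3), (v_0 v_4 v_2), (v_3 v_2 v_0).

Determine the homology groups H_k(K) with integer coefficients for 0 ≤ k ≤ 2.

H_0 ≅ Z,  H_1 ≅ Z,  H_2 = 0.

Order the vertices as v_0 < v_1 < v_2 < v_3 < v_4. Listing each simplex with vertices in this order, K has dimension 2 with simplices:

  0-simplices (5): [v_0], [v_1], [v_2], [v_3], [v_4]
  1-simplices (10): [v_0,v_1], [v_0,v_2], [v_0,v_3], [v_0,v_4], [v_1,v_2], [v_1,v_3], [v_1,v_4], [v_2,v_3], [v_2,v_4], [v_3,v_4]
  2-simplices (5): [v_0,v_1,v_3], [v_0,v_2,v_3], [v_0,v_2,v_4], [v_1,v_2,v_4], [v_1,v_3,v_4]

Hence C_0 ≅ Z^5, C_1 ≅ Z^10, C_2 ≅ Z^5.

The boundary map ∂_1: C_1 → C_0 sends each edge [p,q] (with p < q) to q − p. For instance
  ∂[v_3,v_4] = [v_4] − [v_3].
The 5×10 boundary matrix has rank 4 and Smith normal form diag(1,1,1,1).

∂_2: C_2 → C_1 maps a triangle to the signed sum of its edges. For instance
  ∂[v_1,v_3,v_4] = [v_3,v_4] − [v_1,v_4] + [v_1,v_3],
  ∂[v_0,v_1,v_3] = [v_1,v_3] − [v_0,v_3] + [v_0,v_1].
The 10×5 boundary matrix has rank 5 and Smith normal form diag(1,1,1,1,1).

Now H_k = ker ∂_k / im ∂_{k+1}, so:

  H_0: rank C_0 − rank ∂_1 = 5 − 4 = 1, and the invariant factors of ∂_1 are all 1, so H_0 = Z.
  H_1: rank ker ∂_1 − rank ∂_2 = (10 − 4) − 5 = 1, and the invariant factors of ∂_2 are all 1, so H_1 = Z.
  H_2: rank ker ∂_2 − rank ∂_3 = (5 − 5) − 0 = 0, and there is no ∂_3, so H_2 = 0.

(K is a triangulation of the Möbius band.)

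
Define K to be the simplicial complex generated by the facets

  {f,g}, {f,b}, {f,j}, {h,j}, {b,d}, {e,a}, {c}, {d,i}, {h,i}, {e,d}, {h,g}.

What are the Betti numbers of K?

We work with the vertex ordering a < b < c < d < e < f < g < h < i < j. The simplices of K, each written with vertices in increasing order, are:

  0-simplices (10): a, b, c, d, e, f, g, h, i, j
  1-simplices (10): ae, bd, bf, de, di, fg, fj, gh, hi, hj

giving chain groups C_0 ≅ Z^10, C_1 ≅ Z^10.

∂_1: C_1 → C_0 sends each edge [p,q] (with p < q) to q − p. For instance
  ∂hj = j − h.
This gives a 10×10 integer matrix of rank 8; reducing to Smith normal form yields diagonal entries (1,1,1,1,1,1,1,1).

Now H_k = ker ∂_k / im ∂_{k+1}, so:

  H_0: rank C_0 − rank ∂_1 = 10 − 8 = 2, and the invariant factors of ∂_1 are all 1, so H_0 = Z^2.
  H_1: rank ker ∂_1 − rank ∂_2 = (10 − 8) − 0 = 2, and there is no ∂_2, so H_1 = Z^2.

Hence the Betti numbers are b_0 = 2, b_1 = 2.

b_0 = 2, b_1 = 2.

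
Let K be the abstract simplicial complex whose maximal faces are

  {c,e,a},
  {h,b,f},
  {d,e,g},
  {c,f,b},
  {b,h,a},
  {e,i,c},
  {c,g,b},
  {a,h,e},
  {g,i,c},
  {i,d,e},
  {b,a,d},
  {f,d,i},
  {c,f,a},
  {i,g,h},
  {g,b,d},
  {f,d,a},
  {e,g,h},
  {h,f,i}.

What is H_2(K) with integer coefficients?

Fix the vertex order a < b < c < d < e < f < g < h < i and write every simplex with vertices in increasing order. Then dim K = 2 and the simplices of K are:

  0-simplices (9): a, b, c, d, e, f, g, h, i
  1-simplices (27): ab, ac, ad, ae, af, ah, bc, bd, bf, bg, bh, ce, cf, cg, ci, de, df, dg, di, eg, eh, ei, fh, fi, gh, gi, hi
  2-simplices (18): abd, abh, ace, acf, adf, aeh, bcf, bcg, bdg, bfh, cei, cgi, deg, dei, dfi, egh, fhi, ghi

giving chain groups C_0 ≅ Z^9, C_1 ≅ Z^27, C_2 ≅ Z^18.

The boundary map ∂_1: C_1 → C_0 maps an edge to its endpoints' difference, ∂[p,q] = q − p. For instance
  ∂de = e − d.
As a 9×27 matrix over Z this has rank 8, with invariant factors (1,1,1,1,1,1,1,1).

Boundary ∂_2: C_2 → C_1 acts by ∂[p,q,r] = [q,r] − [p,r] + [p,q]. For instance
  ∂ghi = hi − gi + gh,
  ∂abh = bh − ah + ab.
The resulting 27×18 matrix has rank 18, and its Smith normal form has invariant factors (1,1,1,1,1,1,1,1,1,1,1,1,1,1,1,1,1,2).

From H_k ≅ ker(∂_k) / im(∂_{k+1}) we obtain:

  H_2: rank ker ∂_2 − rank ∂_3 = (18 − 18) − 0 = 0, and there is no ∂_3, so H_2 = 0.

H_2 ≅ 0.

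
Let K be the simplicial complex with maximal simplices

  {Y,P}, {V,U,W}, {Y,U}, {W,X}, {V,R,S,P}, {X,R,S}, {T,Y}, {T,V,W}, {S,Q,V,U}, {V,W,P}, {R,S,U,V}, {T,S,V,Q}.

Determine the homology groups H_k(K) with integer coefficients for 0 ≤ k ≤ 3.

K has 10 vertices, 25 edges, 17 triangles, 4 3-simplices.
rank ∂_0 = 0, rank ∂_1 = 9 ⇒ b_0 = 10 − 0 − 9 = 1; all invariant factors of ∂_1 are 1 so no torsion. So H_0 = Z.
rank ∂_1 = 9, rank ∂_2 = 13 ⇒ b_1 = 25 − 9 − 13 = 3; all invariant factors of ∂_2 are 1 so no torsion. So H_1 = Z^3.
rank ∂_2 = 13, rank ∂_3 = 4 ⇒ b_2 = 17 − 13 − 4 = 0; all invariant factors of ∂_3 are 1 so no torsion. So H_2 = 0.
rank ∂_3 = 4, rank ∂_4 = 0 ⇒ b_3 = 4 − 4 − 0 = 0. So H_3 = 0.

H_0 = Z,  H_1 = Z^3,  H_2 = 0,  H_3 = 0.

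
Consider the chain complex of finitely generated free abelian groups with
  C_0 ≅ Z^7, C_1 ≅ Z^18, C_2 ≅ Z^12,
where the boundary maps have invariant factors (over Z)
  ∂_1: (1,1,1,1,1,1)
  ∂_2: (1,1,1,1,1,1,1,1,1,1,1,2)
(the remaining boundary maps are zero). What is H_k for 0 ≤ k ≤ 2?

H_0: b_0 = 7 − 0 − 6 = 1; torsion from ∂_1 factors > 1: none. So H_0 ≅ Z.
H_1: b_1 = 18 − 6 − 12 = 0; torsion from ∂_2 factors > 1: [2]. So H_1 ≅ Z/2.
H_2: b_2 = 12 − 12 − 0 = 0; torsion from ∂_3 factors > 1: none. So H_2 ≅ 0.

H_0 ≅ Z,  H_1 ≅ Z/2,  H_2 = 0.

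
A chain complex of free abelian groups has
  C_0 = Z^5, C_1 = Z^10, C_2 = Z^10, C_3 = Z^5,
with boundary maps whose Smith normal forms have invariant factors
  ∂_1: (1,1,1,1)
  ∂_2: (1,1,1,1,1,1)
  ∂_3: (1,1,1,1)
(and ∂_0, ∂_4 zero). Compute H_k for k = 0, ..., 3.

H_0 ≅ Z,  H_1 = 0,  H_2 = 0,  H_3 ≅ Z.

H_0: b_0 = 5 − 0 − 4 = 1; torsion from ∂_1 factors > 1: none. So H_0 ≅ Z.
H_1: b_1 = 10 − 4 − 6 = 0; torsion from ∂_2 factors > 1: none. So H_1 ≅ 0.
H_2: b_2 = 10 − 6 − 4 = 0; torsion from ∂_3 factors > 1: none. So H_2 ≅ 0.
H_3: b_3 = 5 − 4 − 0 = 1; torsion from ∂_4 factors > 1: none. So H_3 ≅ Z.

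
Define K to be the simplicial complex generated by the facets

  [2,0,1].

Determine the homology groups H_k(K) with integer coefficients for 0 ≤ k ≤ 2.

H_0 ≅ Z,  H_1 = 0,  H_2 = 0.

K has 3 vertices, 3 edges, 1 triangle.
rank ∂_0 = 0, rank ∂_1 = 2 ⇒ b_0 = 3 − 0 − 2 = 1; all invariant factors of ∂_1 are 1 so no torsion. So H_0 = Z.
rank ∂_1 = 2, rank ∂_2 = 1 ⇒ b_1 = 3 − 2 − 1 = 0; all invariant factors of ∂_2 are 1 so no torsion. So H_1 = 0.
rank ∂_2 = 1, rank ∂_3 = 0 ⇒ b_2 = 1 − 1 − 0 = 0. So H_2 = 0.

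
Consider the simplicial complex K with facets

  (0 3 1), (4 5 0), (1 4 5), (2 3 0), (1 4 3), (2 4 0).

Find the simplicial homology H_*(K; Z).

Take the total order 0 < 1 < 2 < 3 < 4 < 5 on the vertex set. Then K (dimension 2) consists of the simplices:

  0-simplices (6): [0], [1], [2], [3], [4], [5]
  1-simplices (12): [0,1], [0,2], [0,3], [0,4], [0,5], [1,3], [1,4], [1,5], [2,3], [2,4], [3,4], [4,5]
  2-simplices (6): [0,1,3], [0,2,3], [0,2,4], [0,4,5], [1,3,4], [1,4,5]

giving chain groups C_0 ≅ Z^6, C_1 ≅ Z^12, C_2 ≅ Z^6.

The boundary map ∂_1: C_1 → C_0 is given by ∂[p,q] = [q] − [p]. For instance
  ∂[1,4] = [4] − [1].
This gives a 6×12 integer matrix of rank 5; reducing to Smith normal form yields diagonal entries (1,1,1,1,1).

∂_2: C_2 → C_1 sends each 2-simplex [p,q,r] to [q,r] − [p,r] + [p,q]. For instance
  ∂[0,4,5] = [4,5] − [0,5] + [0,4],
  ∂[1,3,4] = [3,4] − [1,4] + [1,3].
As a 12×6 matrix over Z this has rank 6, with invariant factors (1,1,1,1,1,1).

Now H_k = ker ∂_k / im ∂_{k+1}, so:

  H_0: rank C_0 − rank ∂_1 = 6 − 5 = 1, and the invariant factors of ∂_1 are all 1, so H_0 = Z.
  H_1: rank ker ∂_1 − rank ∂_2 = (12 − 5) − 6 = 1, and the invariant factors of ∂_2 are all 1, so H_1 = Z.
  H_2: rank ker ∂_2 − rank ∂_3 = (6 − 6) − 0 = 0, and there is no ∂_3, so H_2 = 0.

H_0 ≅ Z,  H_1 ≅ Z,  H_2 = 0.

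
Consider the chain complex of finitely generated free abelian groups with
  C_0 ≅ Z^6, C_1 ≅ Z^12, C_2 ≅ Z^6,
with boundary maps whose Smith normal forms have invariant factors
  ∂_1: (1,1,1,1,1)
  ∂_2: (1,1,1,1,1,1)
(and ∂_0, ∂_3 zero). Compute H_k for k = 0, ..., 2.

H_0 = Z,  H_1 = Z,  H_2 = 0.

H_0: b_0 = 6 − 0 − 5 = 1; torsion from ∂_1 factors > 1: none. So H_0 = Z.
H_1: b_1 = 12 − 5 − 6 = 1; torsion from ∂_2 factors > 1: none. So H_1 = Z.
H_2: b_2 = 6 − 6 − 0 = 0; torsion from ∂_3 factors > 1: none. So H_2 = 0.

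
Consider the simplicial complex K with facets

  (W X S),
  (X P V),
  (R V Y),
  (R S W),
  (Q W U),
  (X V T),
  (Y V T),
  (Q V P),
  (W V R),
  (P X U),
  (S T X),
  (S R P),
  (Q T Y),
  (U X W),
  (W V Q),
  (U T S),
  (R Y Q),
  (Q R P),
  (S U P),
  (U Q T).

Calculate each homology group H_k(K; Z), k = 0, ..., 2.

Fix the vertex order P < Q < R < S < T < U < V < W < X < Y and write every simplex with vertices in increasing order. Then dim K = 2 and the simplices of K are:

  0-simplices (10): P, Q, R, S, T, U, V, W, X, Y
  1-simplices (30): PQ, PR, PS, PU, PV, PX, QR, QT, QU, QV, QW, QY, RS, RV, RW, RY, ST, SU, SW, SX, TU, TV, TX, TY, UW, UX, VW, VX, VY, WX
  2-simplices (20): PQR, PQV, PRS, PSU, PUX, PVX, QRY, QTU, QTY, QUW, QVW, RSW, RVW, RVY, STU, STX, SWX, TVX, TVY, UWX

so the chain groups are C_0 ≅ Z^10, C_1 ≅ Z^30, C_2 ≅ Z^20.

Boundary ∂_1: C_1 → C_0 is given by ∂[p,q] = [q] − [p].
This gives a 10×30 integer matrix of rank 9; reducing to Smith normal form yields diagonal entries (1,1,1,1,1,1,1,1,1).

Boundary ∂_2: C_2 → C_1 acts by ∂[p,q,r] = [q,r] − [p,r] + [p,q]. For instance
  ∂PSU = SU − PU + PS,
  ∂PQR = QR − PR + PQ.
The resulting 30×20 matrix has rank 20, and its Smith normal form has invariant factors (1,1,1,1,1,1,1,1,1,1,1,1,1,1,1,1,1,1,1,2).

From H_k ≅ ker(∂_k) / im(∂_{k+1}) we obtain:

  H_0: rank C_0 − rank ∂_1 = 10 − 9 = 1, and the invariant factors of ∂_1 are all 1, so H_0 ≅ Z.
  H_1: rank ker ∂_1 − rank ∂_2 = (30 − 9) − 20 = 1, and ∂_2 has invariant factor 2 > 1, so H_1 ≅ Z ⊕ Z/2.
  H_2: rank ker ∂_2 − rank ∂_3 = (20 − 20) − 0 = 0, and there is no ∂_3, so H_2 ≅ 0.

As a check, the Euler characteristic is 10 − 30 + 20 = 0, which agrees with 1 − 1 + 0 = 0.

H_0 ≅ Z,  H_1 ≅ Z ⊕ Z/2,  H_2 = 0.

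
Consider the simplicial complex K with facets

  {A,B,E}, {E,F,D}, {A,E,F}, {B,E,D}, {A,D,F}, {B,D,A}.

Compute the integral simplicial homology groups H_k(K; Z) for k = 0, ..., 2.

H_0 = Z,  H_1 = 0,  H_2 = Z.

Take the total order A < B < D < E < F on the vertex set. Then K (dimension 2) consists of the simplices:

  0-simplices (5): A, B, D, E, F
  1-simplices (9): AB, AD, AE, AF, BD, BE, DE, DF, EF
  2-simplices (6): ABD, ABE, ADF, AEF, BDE, DEF

so the chain groups are C_0 ≅ Z^5, C_1 ≅ Z^9, C_2 ≅ Z^6.

The boundary map ∂_1: C_1 → C_0 is given by ∂[p,q] = [q] − [p].
The 5×9 boundary matrix has rank 4 and Smith normal form diag(1,1,1,1).

Boundary ∂_2: C_2 → C_1 maps a triangle to the signed sum of its edges. For instance
  ∂ABE = BE − AE + AB,
  ∂ADF = DF − AF + AD.
As a 9×6 matrix over Z this has rank 5, with invariant factors (1,1,1,1,1).

Computing H_k = (kernel of ∂_k) / (image of ∂_{k+1}):

  H_0: rank C_0 − rank ∂_1 = 5 − 4 = 1, and the invariant factors of ∂_1 are all 1, so H_0 ≅ Z.
  H_1: rank ker ∂_1 − rank ∂_2 = (9 − 4) − 5 = 0, and the invariant factors of ∂_2 are all 1, so H_1 ≅ 0.
  H_2: rank ker ∂_2 − rank ∂_3 = (6 − 5) − 0 = 1, and there is no ∂_3, so H_2 ≅ Z.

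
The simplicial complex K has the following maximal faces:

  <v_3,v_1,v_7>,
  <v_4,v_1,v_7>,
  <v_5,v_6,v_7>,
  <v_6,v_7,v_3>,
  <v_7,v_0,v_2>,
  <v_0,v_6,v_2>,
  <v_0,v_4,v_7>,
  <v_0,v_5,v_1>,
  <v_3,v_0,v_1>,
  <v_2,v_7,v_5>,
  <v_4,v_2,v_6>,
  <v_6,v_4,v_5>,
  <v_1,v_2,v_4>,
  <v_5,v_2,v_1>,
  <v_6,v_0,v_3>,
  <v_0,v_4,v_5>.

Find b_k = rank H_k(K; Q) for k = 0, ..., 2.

b_0 = 1, b_1 = 2, b_2 = 1.

Order the vertices as v_0 < v_1 < v_2 < v_3 < v_4 < v_5 < v_6 < v_7. Listing each simplex with vertices in this order, K has dimension 2 with simplices:

  0-simplices (8): [v_0], [v_1], [v_2], [v_3], [v_4], [v_5], [v_6], [v_7]
  1-simplices (24): (24 of them)
  2-simplices (16): (16 of them)

Hence C_0 ≅ Z^8, C_1 ≅ Z^24, C_2 ≅ Z^16.

The boundary map ∂_1: C_1 → C_0 is given by ∂[p,q] = [q] − [p]. For instance
  ∂[v_5,v_6] = [v_6] − [v_5].
This gives a 8×24 integer matrix of rank 7; reducing to Smith normal form yields diagonal entries (1,1,1,1,1,1,1).

The boundary map ∂_2: C_2 → C_1 sends each 2-simplex [p,q,r] to [q,r] − [p,r] + [p,q]. For instance
  ∂[v_5,v_6,v_7] = [v_6,v_7] − [v_5,v_7] + [v_5,v_6],
  ∂[v_1,v_2,v_5] = [v_2,v_5] − [v_1,v_5] + [v_1,v_2].
As a 24×16 matrix over Z this has rank 15, with invariant factors (1,1,1,1,1,1,1,1,1,1,1,1,1,1,1).

Computing H_k = (kernel of ∂_k) / (image of ∂_{k+1}):

  H_0: rank C_0 − rank ∂_1 = 8 − 7 = 1, and the invariant factors of ∂_1 are all 1, so H_0 = Z.
  H_1: rank ker ∂_1 − rank ∂_2 = (24 − 7) − 15 = 2, and the invariant factors of ∂_2 are all 1, so H_1 = Z^2.
  H_2: rank ker ∂_2 − rank ∂_3 = (16 − 15) − 0 = 1, and there is no ∂_3, so H_2 = Z.

Hence the Betti numbers are b_0 = 1, b_1 = 2, b_2 = 1.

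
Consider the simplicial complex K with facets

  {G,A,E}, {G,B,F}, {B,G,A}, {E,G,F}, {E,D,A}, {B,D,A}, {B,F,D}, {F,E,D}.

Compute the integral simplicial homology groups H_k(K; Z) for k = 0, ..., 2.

H_0 ≅ Z,  H_1 = 0,  H_2 ≅ Z.

Fix the vertex order A < B < D < E < F < G and write every simplex with vertices in increasing order. Then dim K = 2 and the simplices of K are:

  0-simplices (6): A, B, D, E, F, G
  1-simplices (12): AB, AD, AE, AG, BD, BF, BG, DE, DF, EF, EG, FG
  2-simplices (8): ABD, ABG, ADE, AEG, BDF, BFG, DEF, EFG

so the chain groups are C_0 ≅ Z^6, C_1 ≅ Z^12, C_2 ≅ Z^8.

∂_1: C_1 → C_0 is given by ∂[p,q] = [q] − [p]. For instance
  ∂AB = B − A.
The 6×12 boundary matrix has rank 5 and Smith normal form diag(1,1,1,1,1).

Boundary ∂_2: C_2 → C_1 sends each 2-simplex [p,q,r] to [q,r] − [p,r] + [p,q]. For instance
  ∂BDF = DF − BF + BD,
  ∂DEF = EF − DF + DE.
The resulting 12×8 matrix has rank 7, and its Smith normal form has invariant factors (1,1,1,1,1,1,1).

Reading off H_k = ker ∂_k / im ∂_{k+1}:

  H_0: rank C_0 − rank ∂_1 = 6 − 5 = 1, and the invariant factors of ∂_1 are all 1, so H_0 ≅ Z.
  H_1: rank ker ∂_1 − rank ∂_2 = (12 − 5) − 7 = 0, and the invariant factors of ∂_2 are all 1, so H_1 ≅ 0.
  H_2: rank ker ∂_2 − rank ∂_3 = (8 − 7) − 0 = 1, and there is no ∂_3, so H_2 ≅ Z.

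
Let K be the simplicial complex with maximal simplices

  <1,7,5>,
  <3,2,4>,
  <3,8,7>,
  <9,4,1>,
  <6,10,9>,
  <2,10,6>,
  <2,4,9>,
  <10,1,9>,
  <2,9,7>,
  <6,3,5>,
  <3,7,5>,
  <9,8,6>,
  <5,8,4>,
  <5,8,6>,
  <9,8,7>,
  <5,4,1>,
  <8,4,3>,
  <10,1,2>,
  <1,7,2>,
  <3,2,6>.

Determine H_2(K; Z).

H_2 ≅ 0.

Fix the vertex order 1 < 2 < 3 < 4 < 5 < 6 < 7 < 8 < 9 < 10 and write every simplex with vertices in increasing order. Then dim K = 2 and the simplices of K are:

  0-simplices (10): [1], [2], [3], [4], [5], [6], [7], [8], [9], [10]
  1-simplices (30): (30 of them)
  2-simplices (20): (20 of them)

giving chain groups C_0 ≅ Z^10, C_1 ≅ Z^30, C_2 ≅ Z^20.

The boundary map ∂_1: C_1 → C_0 is given by ∂[p,q] = [q] − [p].
The 10×30 boundary matrix has rank 9 and Smith normal form diag(1,1,1,1,1,1,1,1,1).

∂_2: C_2 → C_1 acts by ∂[p,q,r] = [q,r] − [p,r] + [p,q]. For instance
  ∂[7,8,9] = [8,9] − [7,9] + [7,8],
  ∂[1,4,5] = [4,5] − [1,5] + [1,4].
The 30×20 boundary matrix has rank 20 and Smith normal form diag(1,1,1,1,1,1,1,1,1,1,1,1,1,1,1,1,1,1,1,2).

Reading off H_k = ker ∂_k / im ∂_{k+1}:

  H_2: rank ker ∂_2 − rank ∂_3 = (20 − 20) − 0 = 0, and there is no ∂_3, so H_2 ≅ 0.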